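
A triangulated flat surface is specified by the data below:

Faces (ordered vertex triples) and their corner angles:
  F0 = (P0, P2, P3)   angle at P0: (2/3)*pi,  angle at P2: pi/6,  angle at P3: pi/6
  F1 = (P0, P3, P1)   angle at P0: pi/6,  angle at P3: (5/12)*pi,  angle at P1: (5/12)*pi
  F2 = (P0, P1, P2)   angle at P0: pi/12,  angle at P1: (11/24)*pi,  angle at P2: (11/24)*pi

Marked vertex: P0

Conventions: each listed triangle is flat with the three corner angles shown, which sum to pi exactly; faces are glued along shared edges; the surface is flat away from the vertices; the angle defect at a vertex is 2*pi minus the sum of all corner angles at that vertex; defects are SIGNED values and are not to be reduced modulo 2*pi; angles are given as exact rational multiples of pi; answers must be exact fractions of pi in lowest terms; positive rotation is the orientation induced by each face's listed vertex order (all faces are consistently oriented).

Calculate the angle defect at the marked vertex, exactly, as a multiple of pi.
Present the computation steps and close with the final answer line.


Sum of corner angles at P0: (11/12)*pi
defect = 2*pi - (11/12)*pi

Answer: defect(P0) = (13/12)*pi


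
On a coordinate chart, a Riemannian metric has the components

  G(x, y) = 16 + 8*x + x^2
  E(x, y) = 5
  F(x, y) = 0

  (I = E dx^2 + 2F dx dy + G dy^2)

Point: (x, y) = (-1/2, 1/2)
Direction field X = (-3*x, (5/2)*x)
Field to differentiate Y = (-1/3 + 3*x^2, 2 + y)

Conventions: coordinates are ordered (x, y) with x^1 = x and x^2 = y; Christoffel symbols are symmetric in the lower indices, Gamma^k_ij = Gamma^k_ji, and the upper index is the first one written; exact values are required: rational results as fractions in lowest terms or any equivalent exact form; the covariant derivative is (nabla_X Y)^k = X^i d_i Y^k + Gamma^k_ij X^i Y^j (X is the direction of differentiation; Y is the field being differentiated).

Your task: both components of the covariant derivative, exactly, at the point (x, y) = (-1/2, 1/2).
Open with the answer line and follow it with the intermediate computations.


Answer: (nabla_X Y)^x = -37/16, (nabla_X Y)^y = -55/168

E = 5, F = 0, G = 49/4 at the point
E_x = 0, E_y = 0, F_x = 0, F_y = 0, G_x = 7, G_y = 0
EG - F^2 = 245/4;  g^inv = (4/245) * [[49/4, 0], [0, 5]]
first-kind symbols [ij,l] = (1/2)(d_i g_jl + d_j g_il - d_l g_ij): [xx,x] = E_x/2 = 0, [xx,y] = F_x - E_y/2 = 0, [xy,x] = E_y/2 = 0, [xy,y] = G_x/2 = 7/2, [yy,x] = F_y - G_x/2 = -7/2, [yy,y] = G_y/2 = 0
Gamma^x_ij = (G*[ij,x] - F*[ij,y])/(EG - F^2), Gamma^y_ij = (E*[ij,y] - F*[ij,x])/(EG - F^2)
Gamma_xxx = 0, Gamma_xxy = 0, Gamma_xyy = -7/10, Gamma_yxx = 0, Gamma_yxy = 2/7, Gamma_yyy = 0
X = (3/2, -5/4), Y = (5/12, 5/2) at the point


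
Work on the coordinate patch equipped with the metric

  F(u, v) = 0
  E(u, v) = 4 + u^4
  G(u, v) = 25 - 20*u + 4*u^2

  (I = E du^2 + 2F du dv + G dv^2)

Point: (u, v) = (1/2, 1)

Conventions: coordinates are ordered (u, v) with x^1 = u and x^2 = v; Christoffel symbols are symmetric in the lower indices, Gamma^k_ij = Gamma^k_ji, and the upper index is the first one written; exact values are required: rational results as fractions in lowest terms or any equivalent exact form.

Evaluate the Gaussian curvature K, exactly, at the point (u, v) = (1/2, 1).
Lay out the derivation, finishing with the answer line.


E = 65/16, F = 0, G = 16, EG - F^2 = 65 at the point
E_u = 1/2, E_v = 0, F_u = 0, F_v = 0, G_u = -16, G_v = 0
E_vv = 0, F_uv = 0, G_uu = 8
Compute both Brioschi determinants and normalise by (EG - F^2)^2.
M1 = [[-E_vv/2 + F_uv - G_uu/2, E_u/2, F_u - E_v/2], [F_v - G_u/2, E, F], [G_v/2, F, G]] = [[-4, 1/4, 0], [8, 65/16, 0], [0, 0, 16]]; det M1 = -292
M2 = [[0, E_v/2, G_u/2], [E_v/2, E, F], [G_u/2, F, G]] = [[0, 0, -8], [0, 65/16, 0], [-8, 0, 16]]; det M2 = -260
det M1 - det M2 = -32; K = -32 / (65)^2 = -32/4225

Answer: K = -32/4225


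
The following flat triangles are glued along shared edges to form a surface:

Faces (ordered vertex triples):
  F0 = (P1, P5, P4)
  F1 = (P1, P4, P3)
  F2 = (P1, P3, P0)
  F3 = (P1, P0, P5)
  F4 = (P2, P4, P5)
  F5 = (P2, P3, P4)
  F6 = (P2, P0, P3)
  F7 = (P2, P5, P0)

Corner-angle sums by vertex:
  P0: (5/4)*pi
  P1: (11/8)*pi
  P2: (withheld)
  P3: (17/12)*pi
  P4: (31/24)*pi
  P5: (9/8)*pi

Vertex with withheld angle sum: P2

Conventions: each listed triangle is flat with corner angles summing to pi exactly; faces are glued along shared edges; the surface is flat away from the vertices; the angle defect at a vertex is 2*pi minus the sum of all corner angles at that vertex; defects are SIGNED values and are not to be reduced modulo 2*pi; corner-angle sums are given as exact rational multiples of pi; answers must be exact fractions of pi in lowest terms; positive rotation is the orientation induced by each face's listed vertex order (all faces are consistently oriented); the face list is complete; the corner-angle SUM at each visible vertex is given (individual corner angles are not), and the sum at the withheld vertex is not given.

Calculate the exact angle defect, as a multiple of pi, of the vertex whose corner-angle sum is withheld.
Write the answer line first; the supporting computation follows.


Answer: defect(P2) = (11/24)*pi

V = 6, E = 12, F = 8; chi = V - E + F = 2
Gauss-Bonnet: total defect = 2*pi*chi = 4*pi; visible defects sum to (85/24)*pi


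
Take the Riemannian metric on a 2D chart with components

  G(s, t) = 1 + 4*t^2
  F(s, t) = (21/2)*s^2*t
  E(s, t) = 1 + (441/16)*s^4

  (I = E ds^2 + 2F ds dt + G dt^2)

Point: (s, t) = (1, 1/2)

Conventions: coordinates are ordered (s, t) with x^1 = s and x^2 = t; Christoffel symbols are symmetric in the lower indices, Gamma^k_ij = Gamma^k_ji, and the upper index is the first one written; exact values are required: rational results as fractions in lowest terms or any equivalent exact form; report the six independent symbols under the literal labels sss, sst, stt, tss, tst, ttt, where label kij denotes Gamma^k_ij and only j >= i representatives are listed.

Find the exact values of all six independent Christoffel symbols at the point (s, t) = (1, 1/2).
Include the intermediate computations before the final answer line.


E = 457/16, F = 21/4, G = 2 at the point
E_s = 441/4, E_t = 0, F_s = 21/2, F_t = 21/2, G_s = 0, G_t = 4
EG - F^2 = 473/16;  g^inv = (16/473) * [[2, -21/4], [-21/4, 457/16]]
first-kind symbols [ij,l] = (1/2)(d_i g_jl + d_j g_il - d_l g_ij): [ss,s] = E_s/2 = 441/8, [ss,t] = F_s - E_t/2 = 21/2, [st,s] = E_t/2 = 0, [st,t] = G_s/2 = 0, [tt,s] = F_t - G_s/2 = 21/2, [tt,t] = G_t/2 = 2
Gamma^s_ij = (G*[ij,s] - F*[ij,t])/(EG - F^2), Gamma^t_ij = (E*[ij,t] - F*[ij,s])/(EG - F^2)

Answer: Gamma_sss = 882/473, Gamma_sst = 0, Gamma_stt = 168/473, Gamma_tss = 168/473, Gamma_tst = 0, Gamma_ttt = 32/473


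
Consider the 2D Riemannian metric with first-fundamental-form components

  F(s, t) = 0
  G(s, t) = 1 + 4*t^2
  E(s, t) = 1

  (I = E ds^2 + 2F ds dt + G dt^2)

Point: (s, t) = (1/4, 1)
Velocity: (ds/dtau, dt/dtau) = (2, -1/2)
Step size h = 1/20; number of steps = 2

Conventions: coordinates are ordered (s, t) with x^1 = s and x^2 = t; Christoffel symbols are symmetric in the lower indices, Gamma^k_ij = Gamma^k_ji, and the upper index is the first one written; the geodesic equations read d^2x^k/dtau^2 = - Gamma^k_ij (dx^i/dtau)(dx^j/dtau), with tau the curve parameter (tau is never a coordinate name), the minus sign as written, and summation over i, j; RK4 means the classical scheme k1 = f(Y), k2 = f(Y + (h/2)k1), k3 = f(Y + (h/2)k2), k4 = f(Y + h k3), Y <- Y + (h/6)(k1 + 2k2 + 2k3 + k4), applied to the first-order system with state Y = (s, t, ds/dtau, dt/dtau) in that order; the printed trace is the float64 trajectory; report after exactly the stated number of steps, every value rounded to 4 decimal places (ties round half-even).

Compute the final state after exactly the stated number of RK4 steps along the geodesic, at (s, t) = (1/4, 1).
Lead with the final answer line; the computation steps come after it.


Answer: s = 0.4500, t = 0.9490, ds/dtau = 2.0000, dt/dtau = -0.5212

f(Y) = (ds/dtau, dt/dtau, -Gamma^s_ij Y'^i Y'^j, -Gamma^t_ij Y'^i Y'^j) with the Gammas evaluated at the stage position; h = 0.050000; intermediate values shown to 6 dp
step 0: s = 0.2500, t = 1.0000, ds/dtau = 2.0000, dt/dtau = -0.5000
step 1:
  k1: at (s, t) = (0.250000, 1.000000), (ds/dtau, dt/dtau) = (2.000000, -0.500000); Gamma_sss = 0.000000, Gamma_sst = 0.000000, Gamma_stt = 0.000000, Gamma_tss = 0.000000, Gamma_tst = 0.000000, Gamma_ttt = 0.800000; k1 = (2.000000, -0.500000, 0.000000, -0.200000)
  k2: at (s, t) = (0.300000, 0.987500), (ds/dtau, dt/dtau) = (2.000000, -0.505000); Gamma_sss = 0.000000, Gamma_sst = 0.000000, Gamma_stt = 0.000000, Gamma_tss = 0.000000, Gamma_tst = 0.000000, Gamma_ttt = 0.806020; k2 = (2.000000, -0.505000, 0.000000, -0.205555)
  k3: at (s, t) = (0.300000, 0.987375), (ds/dtau, dt/dtau) = (2.000000, -0.505139); Gamma_sss = 0.000000, Gamma_sst = 0.000000, Gamma_stt = 0.000000, Gamma_tss = 0.000000, Gamma_tst = 0.000000, Gamma_ttt = 0.806080; k3 = (2.000000, -0.505139, 0.000000, -0.205684)
  k4: at (s, t) = (0.350000, 0.974743), (ds/dtau, dt/dtau) = (2.000000, -0.510284); Gamma_sss = 0.000000, Gamma_sst = 0.000000, Gamma_stt = 0.000000, Gamma_tss = 0.000000, Gamma_tst = 0.000000, Gamma_ttt = 0.812202; k4 = (2.000000, -0.510284, 0.000000, -0.211489)
  Y <- Y + (h/6)(k1 + 2k2 + 2k3 + k4): s = 0.3500, t = 0.9747, ds/dtau = 2.0000, dt/dtau = -0.5103
step 2:
  k1: at (s, t) = (0.350000, 0.974745), (ds/dtau, dt/dtau) = (2.000000, -0.510283); Gamma_sss = 0.000000, Gamma_sst = 0.000000, Gamma_stt = 0.000000, Gamma_tss = 0.000000, Gamma_tst = 0.000000, Gamma_ttt = 0.812201; k1 = (2.000000, -0.510283, 0.000000, -0.211488)
  k2: at (s, t) = (0.400000, 0.961988), (ds/dtau, dt/dtau) = (2.000000, -0.515570); Gamma_sss = 0.000000, Gamma_sst = 0.000000, Gamma_stt = 0.000000, Gamma_tss = 0.000000, Gamma_tst = 0.000000, Gamma_ttt = 0.818420; k2 = (2.000000, -0.515570, 0.000000, -0.217546)
  k3: at (s, t) = (0.400000, 0.961856), (ds/dtau, dt/dtau) = (2.000000, -0.515722); Gamma_sss = 0.000000, Gamma_sst = 0.000000, Gamma_stt = 0.000000, Gamma_tss = 0.000000, Gamma_tst = 0.000000, Gamma_ttt = 0.818485; k3 = (2.000000, -0.515722, 0.000000, -0.217691)
  k4: at (s, t) = (0.450000, 0.948959), (ds/dtau, dt/dtau) = (2.000000, -0.521168); Gamma_sss = 0.000000, Gamma_sst = 0.000000, Gamma_stt = 0.000000, Gamma_tss = 0.000000, Gamma_tst = 0.000000, Gamma_ttt = 0.824806; k4 = (2.000000, -0.521168, 0.000000, -0.224030)
  Y <- Y + (h/6)(k1 + 2k2 + 2k3 + k4): s = 0.4500, t = 0.9490, ds/dtau = 2.0000, dt/dtau = -0.5212


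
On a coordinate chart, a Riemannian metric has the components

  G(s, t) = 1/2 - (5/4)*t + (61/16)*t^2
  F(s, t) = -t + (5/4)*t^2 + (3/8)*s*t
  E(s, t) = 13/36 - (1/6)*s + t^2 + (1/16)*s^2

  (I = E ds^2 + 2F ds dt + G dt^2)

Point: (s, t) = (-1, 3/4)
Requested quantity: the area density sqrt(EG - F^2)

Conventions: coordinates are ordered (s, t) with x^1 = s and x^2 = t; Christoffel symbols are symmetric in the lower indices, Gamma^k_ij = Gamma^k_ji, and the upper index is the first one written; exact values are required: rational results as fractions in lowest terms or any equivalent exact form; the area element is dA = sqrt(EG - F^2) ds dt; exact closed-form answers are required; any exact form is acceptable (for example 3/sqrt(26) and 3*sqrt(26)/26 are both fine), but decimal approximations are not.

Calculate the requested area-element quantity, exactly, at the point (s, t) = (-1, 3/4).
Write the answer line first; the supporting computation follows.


Answer: sqrt(EG - F^2) = sqrt(68573)/192

E = 83/72, F = -21/64, G = 437/256; EG - F^2 = 68573/36864


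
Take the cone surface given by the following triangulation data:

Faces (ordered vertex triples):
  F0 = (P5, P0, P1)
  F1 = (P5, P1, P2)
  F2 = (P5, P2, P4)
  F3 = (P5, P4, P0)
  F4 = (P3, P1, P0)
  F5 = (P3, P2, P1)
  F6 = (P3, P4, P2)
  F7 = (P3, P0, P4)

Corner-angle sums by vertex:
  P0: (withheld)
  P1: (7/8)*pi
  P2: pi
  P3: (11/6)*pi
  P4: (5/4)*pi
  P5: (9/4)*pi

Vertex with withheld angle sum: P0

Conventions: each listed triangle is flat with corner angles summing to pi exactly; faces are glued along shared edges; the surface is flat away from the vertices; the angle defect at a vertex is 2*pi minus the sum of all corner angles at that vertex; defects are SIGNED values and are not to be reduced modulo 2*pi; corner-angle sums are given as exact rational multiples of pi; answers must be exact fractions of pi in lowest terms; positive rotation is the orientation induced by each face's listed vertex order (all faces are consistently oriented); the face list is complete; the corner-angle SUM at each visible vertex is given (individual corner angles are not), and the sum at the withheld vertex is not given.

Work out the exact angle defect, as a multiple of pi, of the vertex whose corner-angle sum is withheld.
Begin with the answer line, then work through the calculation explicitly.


Answer: defect(P0) = (29/24)*pi

V = 6, E = 12, F = 8; chi = V - E + F = 2
Gauss-Bonnet: total defect = 2*pi*chi = 4*pi; visible defects sum to (67/24)*pi


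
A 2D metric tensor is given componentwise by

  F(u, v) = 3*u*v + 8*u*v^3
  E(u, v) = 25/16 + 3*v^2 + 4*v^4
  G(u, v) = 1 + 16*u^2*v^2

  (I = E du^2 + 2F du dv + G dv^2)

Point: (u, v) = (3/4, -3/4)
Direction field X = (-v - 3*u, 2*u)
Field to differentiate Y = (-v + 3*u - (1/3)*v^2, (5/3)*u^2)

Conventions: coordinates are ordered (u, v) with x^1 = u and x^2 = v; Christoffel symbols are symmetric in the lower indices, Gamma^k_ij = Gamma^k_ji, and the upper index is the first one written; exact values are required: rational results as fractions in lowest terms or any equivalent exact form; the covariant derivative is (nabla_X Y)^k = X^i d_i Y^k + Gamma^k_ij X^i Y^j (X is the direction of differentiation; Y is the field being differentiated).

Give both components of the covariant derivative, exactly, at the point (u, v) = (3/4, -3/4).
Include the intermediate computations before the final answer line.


E = 289/64, F = -135/32, G = 97/16 at the point
E_u = 0, E_v = -45/4, F_u = -45/8, F_v = 99/8, G_u = 27/2, G_v = -27/2
EG - F^2 = 613/64;  g^inv = (64/613) * [[97/16, 135/32], [135/32, 289/64]]
first-kind symbols [ij,l] = (1/2)(d_i g_jl + d_j g_il - d_l g_ij): [uu,u] = E_u/2 = 0, [uu,v] = F_u - E_v/2 = 0, [uv,u] = E_v/2 = -45/8, [uv,v] = G_u/2 = 27/4, [vv,u] = F_v - G_u/2 = 45/8, [vv,v] = G_v/2 = -27/4
Gamma^u_ij = (G*[ij,u] - F*[ij,v])/(EG - F^2), Gamma^v_ij = (E*[ij,v] - F*[ij,u])/(EG - F^2)
Gamma_uuu = 0, Gamma_uuv = -360/613, Gamma_uvv = 360/613, Gamma_vuu = 0, Gamma_vuv = 432/613, Gamma_vvv = -432/613
X = (-3/2, 3/2), Y = (45/16, 15/16) at the point

Answer: (nabla_X Y)^u = -7449/1226, (nabla_X Y)^v = -6765/2452


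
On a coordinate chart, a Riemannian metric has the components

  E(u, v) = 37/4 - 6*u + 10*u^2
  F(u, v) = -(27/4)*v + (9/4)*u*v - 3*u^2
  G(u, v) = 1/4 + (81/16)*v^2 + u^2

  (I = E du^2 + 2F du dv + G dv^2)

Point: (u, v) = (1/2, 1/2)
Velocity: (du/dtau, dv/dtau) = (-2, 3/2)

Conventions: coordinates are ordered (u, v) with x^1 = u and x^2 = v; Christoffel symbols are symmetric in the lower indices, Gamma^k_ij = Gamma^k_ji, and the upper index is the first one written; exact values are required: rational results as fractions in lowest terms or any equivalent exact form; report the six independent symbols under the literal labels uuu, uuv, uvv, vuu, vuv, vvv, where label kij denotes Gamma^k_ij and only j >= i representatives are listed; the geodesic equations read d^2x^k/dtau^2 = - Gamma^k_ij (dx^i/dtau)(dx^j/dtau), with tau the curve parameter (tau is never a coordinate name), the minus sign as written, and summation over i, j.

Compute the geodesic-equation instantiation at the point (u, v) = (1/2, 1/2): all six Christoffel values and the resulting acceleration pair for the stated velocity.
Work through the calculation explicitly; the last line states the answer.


E = 35/4, F = -57/16, G = 113/64 at the point
E_u = 4, E_v = 0, F_u = -15/8, F_v = -45/8, G_u = 1, G_v = 81/16
EG - F^2 = 353/128;  g^inv = (128/353) * [[113/64, 57/16], [57/16, 35/4]]
first-kind symbols [ij,l] = (1/2)(d_i g_jl + d_j g_il - d_l g_ij): [uu,u] = E_u/2 = 2, [uu,v] = F_u - E_v/2 = -15/8, [uv,u] = E_v/2 = 0, [uv,v] = G_u/2 = 1/2, [vv,u] = F_v - G_u/2 = -49/8, [vv,v] = G_v/2 = 81/32
Gamma^u_ij = (G*[ij,u] - F*[ij,v])/(EG - F^2), Gamma^v_ij = (E*[ij,v] - F*[ij,u])/(EG - F^2)
Gamma_uuu = -403/353, Gamma_uuv = 228/353, Gamma_uvv = -230/353, Gamma_vuu = -1188/353, Gamma_vuv = 560/353, Gamma_vvv = 42/353
d^2u/dtau^2 = -(Gamma_uuu*(-2)^2 + 2*Gamma_uuv*(-2)*(3/2) + Gamma_uvv*(3/2)^2) = 6995/706
d^2v/dtau^2 = -(Gamma_vuu*(-2)^2 + 2*Gamma_vuv*(-2)*(3/2) + Gamma_vvv*(3/2)^2) = 16035/706

Answer: Gamma_uuu = -403/353, Gamma_uuv = 228/353, Gamma_uvv = -230/353, Gamma_vuu = -1188/353, Gamma_vuv = 560/353, Gamma_vvv = 42/353; accelerations (d^2u/dtau^2, d^2v/dtau^2) = (6995/706, 16035/706)


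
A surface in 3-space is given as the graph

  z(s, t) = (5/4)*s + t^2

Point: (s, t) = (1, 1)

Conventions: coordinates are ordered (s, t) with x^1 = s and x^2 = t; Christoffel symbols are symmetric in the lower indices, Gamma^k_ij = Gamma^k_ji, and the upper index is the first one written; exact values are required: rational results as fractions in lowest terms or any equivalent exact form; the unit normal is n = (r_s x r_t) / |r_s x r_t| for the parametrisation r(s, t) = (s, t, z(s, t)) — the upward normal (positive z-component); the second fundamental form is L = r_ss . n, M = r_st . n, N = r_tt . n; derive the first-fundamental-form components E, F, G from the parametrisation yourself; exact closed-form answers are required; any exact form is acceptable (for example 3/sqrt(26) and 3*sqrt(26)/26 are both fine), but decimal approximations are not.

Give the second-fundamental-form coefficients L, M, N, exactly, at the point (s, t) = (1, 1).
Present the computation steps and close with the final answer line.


z_s = 5/4, z_t = 2, z_ss = 0, z_st = 0, z_tt = 2
E = 41/16, F = 5/2, G = 5; answer radicand W^2 = 105/16
unnormalised second-form numerators: l = 0, m = 0, n = 2; L = l/sqrt(105/16), and similarly M = m/sqrt(W^2), N = n/sqrt(W^2)

Answer: L = 0, M = 0, N = 8*sqrt(105)/105


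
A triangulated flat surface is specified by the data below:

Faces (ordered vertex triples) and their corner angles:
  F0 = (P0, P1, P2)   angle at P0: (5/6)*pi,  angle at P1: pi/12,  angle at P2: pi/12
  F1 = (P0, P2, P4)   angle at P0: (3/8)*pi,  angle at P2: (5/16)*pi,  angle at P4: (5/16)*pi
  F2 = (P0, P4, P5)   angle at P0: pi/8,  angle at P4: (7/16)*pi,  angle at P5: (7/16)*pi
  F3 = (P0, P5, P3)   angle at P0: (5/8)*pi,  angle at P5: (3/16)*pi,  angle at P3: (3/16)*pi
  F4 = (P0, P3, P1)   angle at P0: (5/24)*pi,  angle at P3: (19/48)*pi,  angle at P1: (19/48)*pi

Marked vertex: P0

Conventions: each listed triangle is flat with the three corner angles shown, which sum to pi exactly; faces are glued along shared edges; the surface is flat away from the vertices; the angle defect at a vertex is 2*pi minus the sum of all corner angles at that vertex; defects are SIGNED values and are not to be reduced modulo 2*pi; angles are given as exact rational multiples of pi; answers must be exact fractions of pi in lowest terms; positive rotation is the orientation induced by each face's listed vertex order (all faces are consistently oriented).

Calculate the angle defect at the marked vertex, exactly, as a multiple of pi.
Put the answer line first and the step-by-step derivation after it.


Answer: defect(P0) = -pi/6

Sum of corner angles at P0: (13/6)*pi
defect = 2*pi - (13/6)*pi


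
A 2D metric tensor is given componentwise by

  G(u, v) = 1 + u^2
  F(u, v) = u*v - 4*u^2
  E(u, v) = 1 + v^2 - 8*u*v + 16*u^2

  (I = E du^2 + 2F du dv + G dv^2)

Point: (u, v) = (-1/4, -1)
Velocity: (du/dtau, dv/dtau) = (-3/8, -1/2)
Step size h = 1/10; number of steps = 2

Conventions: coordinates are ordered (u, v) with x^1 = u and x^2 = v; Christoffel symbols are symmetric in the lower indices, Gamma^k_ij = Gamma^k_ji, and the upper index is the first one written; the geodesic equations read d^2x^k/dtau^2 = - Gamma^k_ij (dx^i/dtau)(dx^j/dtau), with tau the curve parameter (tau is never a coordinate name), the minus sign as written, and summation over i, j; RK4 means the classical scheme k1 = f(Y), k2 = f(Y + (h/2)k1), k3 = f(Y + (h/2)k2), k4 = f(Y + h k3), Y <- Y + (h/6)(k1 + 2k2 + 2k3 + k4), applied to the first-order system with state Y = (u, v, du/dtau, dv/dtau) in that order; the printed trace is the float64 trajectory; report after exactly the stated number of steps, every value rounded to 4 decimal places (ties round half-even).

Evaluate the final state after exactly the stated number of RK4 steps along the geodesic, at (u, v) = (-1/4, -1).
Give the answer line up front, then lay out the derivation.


Answer: u = -0.3248, v = -1.1009, du/dtau = -0.3718, dv/dtau = -0.5095

f(Y) = (du/dtau, dv/dtau, -Gamma^u_ij Y'^i Y'^j, -Gamma^v_ij Y'^i Y'^j) with the Gammas evaluated at the stage position; h = 0.100000; intermediate values shown to 6 dp
step 0: u = -0.2500, v = -1.0000, du/dtau = -0.3750, dv/dtau = -0.5000
step 1:
  k1: at (u, v) = (-0.250000, -1.000000), (du/dtau, dv/dtau) = (-0.375000, -0.500000); Gamma_uuu = 0.000000, Gamma_uuv = 0.000000, Gamma_uvv = 0.000000, Gamma_vuu = 0.941176, Gamma_vuv = -0.235294, Gamma_vvv = 0.000000; k1 = (-0.375000, -0.500000, 0.000000, -0.044118)
  k2: at (u, v) = (-0.268750, -1.025000), (du/dtau, dv/dtau) = (-0.375000, -0.502206); Gamma_uuu = -0.186094, Gamma_uuv = 0.046523, Gamma_uvv = 0.000000, Gamma_vuu = 1.000254, Gamma_vuv = -0.250064, Gamma_vvv = 0.000000; k2 = (-0.375000, -0.502206, 0.008646, -0.046473)
  k3: at (u, v) = (-0.268750, -1.025110), (du/dtau, dv/dtau) = (-0.374568, -0.502324); Gamma_uuu = -0.185685, Gamma_uuv = 0.046421, Gamma_uvv = 0.000000, Gamma_vuu = 1.000265, Gamma_vuv = -0.250066, Gamma_vvv = 0.000000; k3 = (-0.374568, -0.502324, 0.008583, -0.046236)
  k4: at (u, v) = (-0.287457, -1.050232), (du/dtau, dv/dtau) = (-0.374142, -0.504624); Gamma_uuu = -0.364632, Gamma_uuv = 0.091158, Gamma_uvv = 0.000000, Gamma_vuu = 1.052425, Gamma_vuv = -0.263106, Gamma_vvv = 0.000000; k4 = (-0.374142, -0.504624, 0.016621, -0.047971)
  Y <- Y + (h/6)(k1 + 2k2 + 2k3 + k4): u = -0.2875, v = -1.0502, du/dtau = -0.3741, dv/dtau = -0.5046
step 2:
  k1: at (u, v) = (-0.287471, -1.050228), (du/dtau, dv/dtau) = (-0.374149, -0.504625); Gamma_uuu = -0.364853, Gamma_uuv = 0.091213, Gamma_uvv = 0.000000, Gamma_vuu = 1.052458, Gamma_vuv = -0.263114, Gamma_vvv = 0.000000; k1 = (-0.374149, -0.504625, 0.016632, -0.047976)
  k2: at (u, v) = (-0.306179, -1.075459), (du/dtau, dv/dtau) = (-0.373317, -0.507024); Gamma_uuu = -0.534955, Gamma_uuv = 0.133739, Gamma_uvv = 0.000000, Gamma_vuu = 1.097393, Gamma_vuv = -0.274348, Gamma_vvv = 0.000000; k2 = (-0.373317, -0.507024, 0.023926, -0.049081)
  k3: at (u, v) = (-0.306137, -1.075579), (du/dtau, dv/dtau) = (-0.372952, -0.507079); Gamma_uuu = -0.533982, Gamma_uuv = 0.133496, Gamma_uvv = 0.000000, Gamma_vuu = 1.097352, Gamma_vuv = -0.274338, Gamma_vvv = 0.000000; k3 = (-0.372952, -0.507079, 0.023781, -0.048871)
  k4: at (u, v) = (-0.324767, -1.100936), (du/dtau, dv/dtau) = (-0.371771, -0.509512); Gamma_uuu = -0.692322, Gamma_uuv = 0.173080, Gamma_uvv = 0.000000, Gamma_vuu = 1.134824, Gamma_vuv = -0.283706, Gamma_vvv = 0.000000; k4 = (-0.371771, -0.509512, 0.030118, -0.049368)
  Y <- Y + (h/6)(k1 + 2k2 + 2k3 + k4): u = -0.3248, v = -1.1009, du/dtau = -0.3718, dv/dtau = -0.5095


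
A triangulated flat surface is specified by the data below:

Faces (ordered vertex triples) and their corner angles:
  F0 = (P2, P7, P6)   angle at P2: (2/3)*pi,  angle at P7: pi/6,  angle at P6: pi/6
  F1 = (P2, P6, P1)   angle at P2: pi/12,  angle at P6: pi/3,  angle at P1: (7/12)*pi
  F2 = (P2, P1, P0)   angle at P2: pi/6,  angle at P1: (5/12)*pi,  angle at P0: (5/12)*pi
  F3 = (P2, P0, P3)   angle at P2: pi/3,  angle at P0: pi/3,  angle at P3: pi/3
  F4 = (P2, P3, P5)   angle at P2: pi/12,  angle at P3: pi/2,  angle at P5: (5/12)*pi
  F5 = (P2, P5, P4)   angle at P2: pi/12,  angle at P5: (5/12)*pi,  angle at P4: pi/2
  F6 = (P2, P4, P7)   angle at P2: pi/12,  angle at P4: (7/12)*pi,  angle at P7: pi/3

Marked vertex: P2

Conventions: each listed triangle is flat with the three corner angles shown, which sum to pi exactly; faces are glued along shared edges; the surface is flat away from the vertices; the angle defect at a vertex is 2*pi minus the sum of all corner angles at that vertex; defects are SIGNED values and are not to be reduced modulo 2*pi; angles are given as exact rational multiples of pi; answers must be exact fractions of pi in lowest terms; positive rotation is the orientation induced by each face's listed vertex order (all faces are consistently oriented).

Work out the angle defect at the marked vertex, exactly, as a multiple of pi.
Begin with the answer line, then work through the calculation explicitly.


Answer: defect(P2) = pi/2

Sum of corner angles at P2: (3/2)*pi
defect = 2*pi - (3/2)*pi


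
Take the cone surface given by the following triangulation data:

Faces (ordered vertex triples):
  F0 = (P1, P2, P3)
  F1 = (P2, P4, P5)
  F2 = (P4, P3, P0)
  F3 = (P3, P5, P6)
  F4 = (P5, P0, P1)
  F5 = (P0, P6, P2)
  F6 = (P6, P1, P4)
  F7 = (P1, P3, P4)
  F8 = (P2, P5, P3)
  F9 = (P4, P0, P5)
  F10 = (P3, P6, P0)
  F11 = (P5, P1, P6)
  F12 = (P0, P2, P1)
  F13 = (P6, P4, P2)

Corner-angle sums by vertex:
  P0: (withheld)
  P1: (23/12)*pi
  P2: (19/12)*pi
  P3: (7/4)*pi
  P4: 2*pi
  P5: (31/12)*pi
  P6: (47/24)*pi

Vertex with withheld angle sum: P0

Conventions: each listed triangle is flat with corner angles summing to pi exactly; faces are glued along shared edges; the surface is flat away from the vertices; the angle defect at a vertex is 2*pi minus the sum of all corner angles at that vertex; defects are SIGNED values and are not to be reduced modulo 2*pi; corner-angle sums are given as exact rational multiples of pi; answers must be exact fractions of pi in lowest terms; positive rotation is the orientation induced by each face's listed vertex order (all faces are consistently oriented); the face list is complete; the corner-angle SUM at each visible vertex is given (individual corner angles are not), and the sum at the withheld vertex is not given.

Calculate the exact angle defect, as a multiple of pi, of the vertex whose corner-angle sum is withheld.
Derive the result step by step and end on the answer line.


V = 7, E = 21, F = 14; chi = V - E + F = 0
Gauss-Bonnet: total defect = 2*pi*chi = 0; visible defects sum to (5/24)*pi

Answer: defect(P0) = (-5/24)*pi


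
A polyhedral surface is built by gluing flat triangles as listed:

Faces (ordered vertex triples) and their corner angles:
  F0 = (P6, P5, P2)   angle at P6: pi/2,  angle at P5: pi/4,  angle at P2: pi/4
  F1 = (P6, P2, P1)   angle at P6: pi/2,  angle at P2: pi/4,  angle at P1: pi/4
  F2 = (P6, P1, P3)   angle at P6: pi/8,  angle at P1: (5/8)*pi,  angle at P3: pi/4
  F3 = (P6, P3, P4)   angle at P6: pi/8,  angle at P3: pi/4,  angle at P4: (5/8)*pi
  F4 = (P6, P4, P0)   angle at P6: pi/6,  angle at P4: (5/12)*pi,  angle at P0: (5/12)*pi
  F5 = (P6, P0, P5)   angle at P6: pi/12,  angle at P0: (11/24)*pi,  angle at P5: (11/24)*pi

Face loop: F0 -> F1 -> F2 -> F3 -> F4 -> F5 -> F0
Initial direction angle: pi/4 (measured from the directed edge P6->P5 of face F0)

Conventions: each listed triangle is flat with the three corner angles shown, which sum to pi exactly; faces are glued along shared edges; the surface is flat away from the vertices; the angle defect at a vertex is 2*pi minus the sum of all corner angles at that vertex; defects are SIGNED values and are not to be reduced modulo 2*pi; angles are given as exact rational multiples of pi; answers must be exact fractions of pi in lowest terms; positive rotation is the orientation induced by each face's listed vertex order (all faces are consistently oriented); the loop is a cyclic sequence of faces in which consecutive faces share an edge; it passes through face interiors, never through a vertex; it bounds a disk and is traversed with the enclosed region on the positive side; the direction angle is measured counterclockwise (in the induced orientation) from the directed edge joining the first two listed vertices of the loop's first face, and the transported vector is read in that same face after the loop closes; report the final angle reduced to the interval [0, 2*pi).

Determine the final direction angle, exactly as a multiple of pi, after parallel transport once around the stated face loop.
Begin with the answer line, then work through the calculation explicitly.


Answer: final direction angle = (3/4)*pi

enclosed vertex P6: corner angles sum to (3/2)*pi, defect = 2*pi - (3/2)*pi = pi/2
adding the enclosed defects to the starting angle (mod 2*pi, induced orientation) gives the holonomy
final angle = pi/4 + pi/2 = (3/4)*pi (mod 2*pi)


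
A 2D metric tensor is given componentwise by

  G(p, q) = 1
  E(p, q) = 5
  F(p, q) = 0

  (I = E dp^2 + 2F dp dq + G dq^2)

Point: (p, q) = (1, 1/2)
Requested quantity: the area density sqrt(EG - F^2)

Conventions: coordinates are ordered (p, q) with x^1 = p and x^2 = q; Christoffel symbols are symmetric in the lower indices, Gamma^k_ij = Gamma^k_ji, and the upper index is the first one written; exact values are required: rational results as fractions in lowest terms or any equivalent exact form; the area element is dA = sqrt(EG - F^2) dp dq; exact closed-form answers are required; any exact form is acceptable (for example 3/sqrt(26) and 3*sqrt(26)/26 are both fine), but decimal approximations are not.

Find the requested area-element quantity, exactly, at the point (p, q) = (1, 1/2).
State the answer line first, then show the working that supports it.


Answer: sqrt(EG - F^2) = sqrt(5)

E = 5, F = 0, G = 1; EG - F^2 = 5


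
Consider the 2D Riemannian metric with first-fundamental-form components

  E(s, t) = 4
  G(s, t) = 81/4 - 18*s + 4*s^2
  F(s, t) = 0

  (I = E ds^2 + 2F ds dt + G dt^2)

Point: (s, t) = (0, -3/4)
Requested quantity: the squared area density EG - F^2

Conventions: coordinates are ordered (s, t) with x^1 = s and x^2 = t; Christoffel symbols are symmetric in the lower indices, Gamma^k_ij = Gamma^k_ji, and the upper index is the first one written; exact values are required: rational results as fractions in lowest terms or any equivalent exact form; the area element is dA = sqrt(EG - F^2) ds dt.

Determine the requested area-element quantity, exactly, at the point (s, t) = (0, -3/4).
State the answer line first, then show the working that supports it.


Answer: EG - F^2 = 81

E = 4, F = 0, G = 81/4; EG - F^2 = 81


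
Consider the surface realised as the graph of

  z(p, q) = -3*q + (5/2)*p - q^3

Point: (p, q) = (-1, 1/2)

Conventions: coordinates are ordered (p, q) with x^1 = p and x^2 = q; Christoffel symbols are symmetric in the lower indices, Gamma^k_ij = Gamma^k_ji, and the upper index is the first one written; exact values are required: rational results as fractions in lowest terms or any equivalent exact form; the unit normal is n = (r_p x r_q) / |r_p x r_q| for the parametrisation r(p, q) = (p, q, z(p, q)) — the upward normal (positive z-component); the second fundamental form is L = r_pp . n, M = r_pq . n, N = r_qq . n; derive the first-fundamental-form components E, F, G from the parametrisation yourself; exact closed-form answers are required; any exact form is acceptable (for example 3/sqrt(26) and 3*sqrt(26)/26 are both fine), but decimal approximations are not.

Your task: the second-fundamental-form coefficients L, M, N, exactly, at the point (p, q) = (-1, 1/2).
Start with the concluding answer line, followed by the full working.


Answer: L = 0, M = 0, N = -12*sqrt(341)/341

z_p = 5/2, z_q = -15/4, z_pp = 0, z_pq = 0, z_qq = -3
E = 29/4, F = -75/8, G = 241/16; answer radicand W^2 = 341/16
unnormalised second-form numerators: l = 0, m = 0, n = -3; L = l/sqrt(341/16), and similarly M = m/sqrt(W^2), N = n/sqrt(W^2)


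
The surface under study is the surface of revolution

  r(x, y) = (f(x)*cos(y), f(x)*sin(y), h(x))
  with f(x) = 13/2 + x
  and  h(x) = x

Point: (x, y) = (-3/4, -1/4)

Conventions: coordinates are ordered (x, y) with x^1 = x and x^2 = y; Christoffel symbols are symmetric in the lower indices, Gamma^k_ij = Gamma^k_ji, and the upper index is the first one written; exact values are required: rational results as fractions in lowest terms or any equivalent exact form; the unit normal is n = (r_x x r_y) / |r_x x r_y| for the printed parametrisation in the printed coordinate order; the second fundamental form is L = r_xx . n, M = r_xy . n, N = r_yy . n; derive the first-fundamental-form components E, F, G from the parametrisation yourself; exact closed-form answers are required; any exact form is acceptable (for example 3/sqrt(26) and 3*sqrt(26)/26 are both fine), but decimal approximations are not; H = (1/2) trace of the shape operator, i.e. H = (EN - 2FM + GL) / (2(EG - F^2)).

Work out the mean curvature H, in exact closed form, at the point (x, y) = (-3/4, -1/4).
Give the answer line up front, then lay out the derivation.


Answer: H = sqrt(2)/23

f = 23/4, f' = 1, f'' = 0, h' = 1, h'' = 0
E = 2, F = 0, G = 529/16; answer radicand W^2 = 2
unnormalised second-form numerators: l = 0, m = 0, n = 23/4; L = l/sqrt(2), and similarly M = m/sqrt(W^2), N = n/sqrt(W^2)
H = (E*n - 2*F*m + G*l) / (2*(EG - F^2)*sqrt(W^2)); E*n - 2*F*m + G*l = 23/2, EG - F^2 = 529/8, so H = (2/23)/sqrt(2)


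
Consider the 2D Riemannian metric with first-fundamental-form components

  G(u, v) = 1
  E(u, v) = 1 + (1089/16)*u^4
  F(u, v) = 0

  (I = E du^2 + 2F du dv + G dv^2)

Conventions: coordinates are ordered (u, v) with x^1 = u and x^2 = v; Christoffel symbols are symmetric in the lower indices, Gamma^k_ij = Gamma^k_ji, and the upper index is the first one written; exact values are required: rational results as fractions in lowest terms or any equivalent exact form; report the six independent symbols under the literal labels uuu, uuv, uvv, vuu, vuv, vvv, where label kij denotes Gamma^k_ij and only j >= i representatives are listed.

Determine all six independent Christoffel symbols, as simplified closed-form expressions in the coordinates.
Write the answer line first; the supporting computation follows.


Answer: Gamma_uuu = 2178*u^3/(1089*u^4 + 16), Gamma_uuv = 0, Gamma_uvv = 0, Gamma_vuu = 0, Gamma_vuv = 0, Gamma_vvv = 0

E = 1 + (1089/16)*u^4; F = 0; G = 1
Gamma^k_ij = (1/2) g^{kl} (d_i g_jl + d_j g_il - d_l g_ij), with g^inv = (1/(EG-F^2)) [[G, -F], [-F, E]]
first partials: E_u = (1089/4)*u^3, E_v = 0, F_u = 0, F_v = 0, G_u = 0, G_v = 0
D = EG - F^2 = 1 + (1089/16)*u^4
expanded: Gamma^u_uu = (G E_u - 2F F_u + F E_v)/(2D), Gamma^u_uv = (G E_v - F G_u)/(2D), Gamma^u_vv = (2G F_v - G G_u - F G_v)/(2D), Gamma^v_uu = (2E F_u - E E_v - F E_u)/(2D), Gamma^v_uv = (E G_u - F E_v)/(2D), Gamma^v_vv = (E G_v - 2F F_v + F G_u)/(2D); substitute and cancel common factors


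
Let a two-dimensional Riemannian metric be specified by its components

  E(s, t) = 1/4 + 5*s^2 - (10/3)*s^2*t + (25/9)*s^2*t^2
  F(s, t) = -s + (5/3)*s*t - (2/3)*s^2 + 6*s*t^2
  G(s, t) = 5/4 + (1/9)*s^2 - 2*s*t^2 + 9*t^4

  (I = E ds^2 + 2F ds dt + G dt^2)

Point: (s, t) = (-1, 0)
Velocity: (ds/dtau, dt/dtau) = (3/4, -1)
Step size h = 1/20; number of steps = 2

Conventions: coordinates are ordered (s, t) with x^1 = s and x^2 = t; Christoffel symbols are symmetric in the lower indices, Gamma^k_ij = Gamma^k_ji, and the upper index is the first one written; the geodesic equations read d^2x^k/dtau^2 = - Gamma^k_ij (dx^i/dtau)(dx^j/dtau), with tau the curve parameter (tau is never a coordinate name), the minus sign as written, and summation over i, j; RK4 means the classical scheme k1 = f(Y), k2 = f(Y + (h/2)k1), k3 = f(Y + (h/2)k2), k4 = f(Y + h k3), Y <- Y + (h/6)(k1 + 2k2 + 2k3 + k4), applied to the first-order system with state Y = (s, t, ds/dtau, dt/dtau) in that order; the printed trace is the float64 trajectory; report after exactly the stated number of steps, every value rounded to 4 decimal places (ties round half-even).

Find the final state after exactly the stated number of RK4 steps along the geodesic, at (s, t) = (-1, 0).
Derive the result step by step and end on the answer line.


f(Y) = (ds/dtau, dt/dtau, -Gamma^s_ij Y'^i Y'^j, -Gamma^t_ij Y'^i Y'^j) with the Gammas evaluated at the stage position; h = 0.050000; intermediate values shown to 6 dp
step 0: s = -1.0000, t = 0.0000, ds/dtau = 0.7500, dt/dtau = -1.0000
step 1:
  k1: at (s, t) = (-1.000000, 0.000000), (ds/dtau, dt/dtau) = (0.750000, -1.000000); Gamma_sss = -1.062192, Gamma_sst = -0.317210, Gamma_stt = -0.300976, Gamma_tss = 1.729516, Gamma_tst = -0.003949, Gamma_ttt = 0.073708; k1 = (0.750000, -1.000000, 0.422645, -1.052484)
  k2: at (s, t) = (-0.981250, -0.025000), (ds/dtau, dt/dtau) = (0.760566, -1.026312); Gamma_sss = -1.096468, Gamma_sst = -0.325524, Gamma_stt = -0.241524, Gamma_tss = 1.733832, Gamma_tst = 0.009516, Gamma_ttt = 0.030631; k2 = (0.760566, -1.026312, 0.380471, -1.020362)
  k3: at (s, t) = (-0.980986, -0.025658), (ds/dtau, dt/dtau) = (0.759512, -1.025509); Gamma_sss = -1.097103, Gamma_sst = -0.325741, Gamma_stt = -0.239883, Gamma_tss = 1.734479, Gamma_tst = 0.009801, Gamma_ttt = 0.029386; k3 = (0.759512, -1.025509, 0.377720, -1.016185)
  k4: at (s, t) = (-0.962024, -0.051275), (ds/dtau, dt/dtau) = (0.768886, -1.050809); Gamma_sss = -1.129525, Gamma_sst = -0.333730, Gamma_stt = -0.177177, Gamma_tss = 1.732579, Gamma_tst = 0.020618, Gamma_ttt = -0.020674; k4 = (0.768886, -1.050809, 0.324121, -0.968130)
  Y <- Y + (h/6)(k1 + 2k2 + 2k3 + k4): s = -0.9620, t = -0.0513, ds/dtau = 0.7689, dt/dtau = -1.0508
step 2:
  k1: at (s, t) = (-0.962008, -0.051287), (ds/dtau, dt/dtau) = (0.768860, -1.050781); Gamma_sss = -1.129548, Gamma_sst = -0.333734, Gamma_stt = -0.177149, Gamma_tss = 1.732555, Gamma_tst = 0.020624, Gamma_ttt = -0.020697; k1 = (0.768860, -1.050781, 0.324076, -0.968015)
  k2: at (s, t) = (-0.942786, -0.077557), (ds/dtau, dt/dtau) = (0.776961, -1.074981); Gamma_sss = -1.159876, Gamma_sst = -0.341245, Gamma_stt = -0.111158, Gamma_tss = 1.723630, Gamma_tst = 0.028460, Gamma_ttt = -0.077874; k2 = (0.776961, -1.074981, 0.258605, -0.902972)
  k3: at (s, t) = (-0.942584, -0.078162), (ds/dtau, dt/dtau) = (0.775325, -1.073355); Gamma_sss = -1.160283, Gamma_sst = -0.341414, Gamma_stt = -0.109595, Gamma_tss = 1.724010, Gamma_tst = 0.028572, Gamma_ttt = -0.079293; k3 = (0.775325, -1.073355, 0.255493, -0.897443)
  k4: at (s, t) = (-0.923242, -0.104955), (ds/dtau, dt/dtau) = (0.781634, -1.095653); Gamma_sss = -1.187938, Gamma_sst = -0.348238, Gamma_stt = -0.040733, Gamma_tss = 1.707258, Gamma_tst = 0.032950, Gamma_ttt = -0.143510; k4 = (0.781634, -1.095653, 0.178208, -0.814339)
  Y <- Y + (h/6)(k1 + 2k2 + 2k3 + k4): s = -0.9232, t = -0.1050, ds/dtau = 0.7816, dt/dtau = -1.0956

Answer: s = -0.9232, t = -0.1050, ds/dtau = 0.7816, dt/dtau = -1.0956


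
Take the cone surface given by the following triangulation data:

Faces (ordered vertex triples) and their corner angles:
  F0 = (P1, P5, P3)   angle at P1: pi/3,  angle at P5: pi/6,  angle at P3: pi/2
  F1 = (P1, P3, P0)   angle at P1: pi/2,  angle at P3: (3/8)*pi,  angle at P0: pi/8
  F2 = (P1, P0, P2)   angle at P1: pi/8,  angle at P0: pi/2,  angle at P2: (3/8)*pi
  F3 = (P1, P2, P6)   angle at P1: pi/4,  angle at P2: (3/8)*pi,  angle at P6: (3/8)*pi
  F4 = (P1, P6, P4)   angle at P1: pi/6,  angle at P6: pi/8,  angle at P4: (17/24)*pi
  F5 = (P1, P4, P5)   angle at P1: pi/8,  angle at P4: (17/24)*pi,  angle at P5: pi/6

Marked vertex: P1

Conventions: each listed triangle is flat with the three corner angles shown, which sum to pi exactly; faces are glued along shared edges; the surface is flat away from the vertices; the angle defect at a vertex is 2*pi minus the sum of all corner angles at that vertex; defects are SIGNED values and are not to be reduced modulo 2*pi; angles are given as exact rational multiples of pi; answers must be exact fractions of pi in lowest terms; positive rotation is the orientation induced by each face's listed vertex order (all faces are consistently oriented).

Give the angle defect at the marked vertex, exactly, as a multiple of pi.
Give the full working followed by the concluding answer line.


Sum of corner angles at P1: (3/2)*pi
defect = 2*pi - (3/2)*pi

Answer: defect(P1) = pi/2
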